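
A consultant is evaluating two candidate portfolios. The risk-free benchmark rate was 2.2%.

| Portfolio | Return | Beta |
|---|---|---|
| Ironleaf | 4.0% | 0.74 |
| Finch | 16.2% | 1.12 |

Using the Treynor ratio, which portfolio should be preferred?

Finch

Ironleaf: Treynor = (4.0% − 2.2%) / 0.74 = 2.432
Finch: Treynor = (16.2% − 2.2%) / 1.12 = 12.500
Highest: Finch (12.500).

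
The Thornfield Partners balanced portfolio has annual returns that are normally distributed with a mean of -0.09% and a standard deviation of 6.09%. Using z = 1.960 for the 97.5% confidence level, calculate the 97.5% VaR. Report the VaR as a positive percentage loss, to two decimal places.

VaR (as % loss) = −(μ − z·σ) = −(-0.09% − 1.960 × 6.09%) = −(-12.0264%) = 12.0264%

12.03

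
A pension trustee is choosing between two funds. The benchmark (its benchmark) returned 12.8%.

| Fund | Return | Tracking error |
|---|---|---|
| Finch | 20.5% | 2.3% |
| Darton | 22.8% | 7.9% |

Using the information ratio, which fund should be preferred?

Finch

Finch: IR = (20.5% − 12.8%) / 2.3% = 3.348
Darton: IR = (22.8% − 12.8%) / 7.9% = 1.266
Highest: Finch (3.348).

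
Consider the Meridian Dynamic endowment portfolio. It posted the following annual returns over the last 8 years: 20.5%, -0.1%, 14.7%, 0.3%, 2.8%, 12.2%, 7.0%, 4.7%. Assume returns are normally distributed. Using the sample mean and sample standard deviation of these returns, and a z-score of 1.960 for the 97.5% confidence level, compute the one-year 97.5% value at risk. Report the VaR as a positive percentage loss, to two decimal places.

6.72

Mean return μ = 62.10 / 8 = 7.7625%
Sample σ = √[Σ(r − μ)² / 7] = √[382.1588 / 7] = √54.5941 = 7.3888%
VaR = −(μ − z·σ) = −(7.7625 − 1.960 × 7.3888) = −(-6.7195) = 6.7195%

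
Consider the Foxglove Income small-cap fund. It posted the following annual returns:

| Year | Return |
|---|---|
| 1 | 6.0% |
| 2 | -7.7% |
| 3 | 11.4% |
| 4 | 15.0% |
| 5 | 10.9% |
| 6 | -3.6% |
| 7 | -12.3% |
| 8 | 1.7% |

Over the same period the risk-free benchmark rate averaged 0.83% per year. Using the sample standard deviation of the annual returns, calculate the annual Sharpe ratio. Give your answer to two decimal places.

r̄ = (6 − 7.7 + 11.4 + 15 + 10.9 − 3.6 − 12.3 + 1.7) / 8 = 2.6750%
Σ(r − r̄)² = 678.9550; sample σ = √(678.9550/7) = 9.8485%
Sharpe = (r̄ − rf) / σ = (2.6750 − 0.83) / 9.8485 = 1.8450 / 9.8485 = 0.1873

0.19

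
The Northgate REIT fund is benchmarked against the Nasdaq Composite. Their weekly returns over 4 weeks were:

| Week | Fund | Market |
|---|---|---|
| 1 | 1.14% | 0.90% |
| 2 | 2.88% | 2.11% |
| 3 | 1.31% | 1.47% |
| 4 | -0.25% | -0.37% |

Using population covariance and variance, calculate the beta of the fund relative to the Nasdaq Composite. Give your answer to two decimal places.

r̄p = 1.2700%,  r̄m = 1.0275%
Cov = Σ(rp − r̄p)(rm − r̄m) / 4 = 0.9753
Var(rm) = Σ(rm − r̄m)² / 4 = 0.8342
β = Cov / Var = 0.9753 / 0.8342 = 1.1691

1.17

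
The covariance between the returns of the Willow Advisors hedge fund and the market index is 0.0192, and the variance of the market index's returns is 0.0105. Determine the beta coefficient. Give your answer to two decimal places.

β = Cov(Rp, Rm) / Var(Rm) = 0.0192 / 0.0105 = 1.8286

1.83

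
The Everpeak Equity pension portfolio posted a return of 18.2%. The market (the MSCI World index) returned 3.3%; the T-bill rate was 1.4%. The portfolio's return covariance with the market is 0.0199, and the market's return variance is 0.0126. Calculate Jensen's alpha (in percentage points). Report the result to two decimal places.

β = Cov / Var = 0.0199 / 0.0126 = 1.5794
E[R] = Rf + β(Rm − Rf) = 1.4% + 1.5794 × (3.3% − 1.4%) = 4.4009%
α = Rp − E[R] = 18.2% − 4.4009% = 13.7991

13.80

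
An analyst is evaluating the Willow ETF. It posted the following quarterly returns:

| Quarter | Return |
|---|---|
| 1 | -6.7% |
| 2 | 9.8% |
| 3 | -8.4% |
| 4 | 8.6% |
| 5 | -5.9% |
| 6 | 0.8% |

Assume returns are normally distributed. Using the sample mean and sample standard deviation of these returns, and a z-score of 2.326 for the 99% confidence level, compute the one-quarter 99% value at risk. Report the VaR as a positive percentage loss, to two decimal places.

r̄ = (-6.7 + 9.8 − 8.4 + 8.6 − 5.9 + 0.8) / 6 = -0.3000%
Σ(r − r̄)² = (-6.7 − (-0.3000))² + (9.8 − (-0.3000))² + … = 320.3600
σ = √[320.3600 / 5] = 8.0045%
VaR = −(r̄ − z·σ) = −(-0.3000 − 2.326 × 8.0045) = −(-18.9185) = 18.9185%

18.92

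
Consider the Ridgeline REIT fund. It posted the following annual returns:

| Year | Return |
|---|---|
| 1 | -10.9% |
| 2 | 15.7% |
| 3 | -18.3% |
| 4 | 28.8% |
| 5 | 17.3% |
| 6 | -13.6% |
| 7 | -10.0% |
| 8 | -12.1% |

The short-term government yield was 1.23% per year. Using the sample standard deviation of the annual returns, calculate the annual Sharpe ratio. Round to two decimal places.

r̄ = (-10.9 + 15.7 − 18.3 + 28.8 + 17.3 − 13.6 − 10 − 12.1) / 8 = -0.3875%
Sample σ = √[Σ(r − r̄)² / 7] = √[2259.0888 / 7] = √322.7270 = 17.9646%
Sharpe = (r̄ − rf) / σ = (-0.3875 − 1.23) / 17.9646 = -1.6175 / 17.9646 = -0.0900

-0.09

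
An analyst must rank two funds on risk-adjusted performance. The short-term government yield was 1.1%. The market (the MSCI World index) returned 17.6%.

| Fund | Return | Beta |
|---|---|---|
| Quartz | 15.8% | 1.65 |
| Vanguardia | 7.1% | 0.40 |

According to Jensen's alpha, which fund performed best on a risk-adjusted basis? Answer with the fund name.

Quartz: α = 15.8% − [1.1% + 1.65 × (17.6% − 1.1%)] = -12.525
Vanguardia: α = 7.1% − [1.1% + 0.40 × (17.6% − 1.1%)] = -0.600
Highest: Vanguardia (-0.600).

Vanguardia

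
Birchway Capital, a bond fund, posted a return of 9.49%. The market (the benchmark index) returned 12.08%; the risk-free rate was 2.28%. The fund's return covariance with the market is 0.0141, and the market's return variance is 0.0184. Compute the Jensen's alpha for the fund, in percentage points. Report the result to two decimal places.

β = Cov / Var = 0.0141 / 0.0184 = 0.7663
E[R] = Rf + β(Rm − Rf) = 2.28% + 0.7663 × (12.08% − 2.28%) = 9.7897%
α = Rp − E[R] = 9.49% − 9.7897% = -0.2997

-0.30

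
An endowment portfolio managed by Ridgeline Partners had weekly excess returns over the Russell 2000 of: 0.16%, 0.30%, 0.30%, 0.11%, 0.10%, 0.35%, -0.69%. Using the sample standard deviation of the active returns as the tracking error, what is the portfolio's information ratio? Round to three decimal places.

μ = (0.16 + 0.3 + 0.3 + 0.11 + 0.1 + 0.35 − 0.69) / 7 = 0.630 / 7 = 0.0900%
Σ(r − μ)² = (0.16 − 0.0900)² + (0.3 − 0.0900)² + (0.3 − 0.0900)² + … = 0.7696
sample σ = √(0.7696 / 6) = √0.1283 = 0.3582%
IR = μ / tracking error = 0.0900 / 0.3582 = 0.2513

0.251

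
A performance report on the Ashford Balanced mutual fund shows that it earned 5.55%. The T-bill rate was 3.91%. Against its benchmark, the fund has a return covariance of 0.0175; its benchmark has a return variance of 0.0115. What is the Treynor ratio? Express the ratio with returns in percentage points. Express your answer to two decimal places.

β = Cov / Var = 0.0175 / 0.0115 = 1.5217
Treynor = (Rp − Rf) / β = (5.55% − 3.91%) / 1.5217 = 1.64 / 1.5217 = 1.0777

1.08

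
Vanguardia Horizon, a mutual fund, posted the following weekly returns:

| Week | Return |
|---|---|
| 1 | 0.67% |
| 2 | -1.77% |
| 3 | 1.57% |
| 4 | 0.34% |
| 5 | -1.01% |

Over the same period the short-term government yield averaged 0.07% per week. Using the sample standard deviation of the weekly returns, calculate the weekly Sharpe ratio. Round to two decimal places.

μ = (0.67 − 1.77 + 1.57 + 0.34 − 1.01) / 5 = -0.0400%
Σ(r − μ)² = (0.67 − (-0.0400))² + (-1.77 − (-0.0400))² + (1.57 − (-0.0400))² + … = 7.1744
sample σ = √(7.1744 / 4) = √1.7936 = 1.3393%
Sharpe = (μ − rf) / σ = (-0.0400 − 0.07) / 1.3393 = -0.1100 / 1.3393 = -0.0821

-0.08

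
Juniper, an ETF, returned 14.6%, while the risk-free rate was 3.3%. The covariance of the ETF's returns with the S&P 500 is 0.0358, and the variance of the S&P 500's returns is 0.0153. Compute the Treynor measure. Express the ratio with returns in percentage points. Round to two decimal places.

4.83

β = Cov / Var = 0.0358 / 0.0153 = 2.3399
Treynor = (Rp − Rf) / β = (14.6% − 3.3%) / 2.3399 = 11.30 / 2.3399 = 4.8293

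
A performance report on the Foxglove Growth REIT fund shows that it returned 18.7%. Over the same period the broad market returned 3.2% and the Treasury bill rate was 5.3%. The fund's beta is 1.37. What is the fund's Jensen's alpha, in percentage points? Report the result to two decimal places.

CAPM expected return = Rf + β(Rm − Rf) = 5.3% + 1.37 × (3.2% − 5.3%) = 5.3 + 1.37 × -2.10 = 2.4230%
Jensen's α = Rp − E[R] = 18.7% − 2.4230% = 16.2770

16.28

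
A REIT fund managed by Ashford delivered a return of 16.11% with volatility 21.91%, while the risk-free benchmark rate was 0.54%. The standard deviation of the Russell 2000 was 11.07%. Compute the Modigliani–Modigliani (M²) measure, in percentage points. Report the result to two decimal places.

8.41

Sharpe = (Rp − Rf) / σp = (16.11% − 0.54%) / 21.91% = 0.7106
M² = Rf + Sharpe × σm = 0.54% + 0.7106 × 11.07% = 8.4063%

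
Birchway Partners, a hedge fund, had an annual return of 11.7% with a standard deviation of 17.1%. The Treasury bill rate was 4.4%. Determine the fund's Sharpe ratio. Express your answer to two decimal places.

Sharpe = (Rp − Rf) / σp = (11.7% − 4.4%) / 17.1% = 7.30% / 17.1% = 0.4269

0.43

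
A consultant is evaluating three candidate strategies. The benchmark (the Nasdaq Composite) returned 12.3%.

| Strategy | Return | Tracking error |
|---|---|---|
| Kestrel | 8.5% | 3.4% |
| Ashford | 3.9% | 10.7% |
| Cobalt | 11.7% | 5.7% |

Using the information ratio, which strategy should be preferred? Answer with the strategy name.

Cobalt

Kestrel: IR = (8.5% − 12.3%) / 3.4% = -1.118
Ashford: IR = (3.9% − 12.3%) / 10.7% = -0.785
Cobalt: IR = (11.7% − 12.3%) / 5.7% = -0.105
Highest: Cobalt (-0.105).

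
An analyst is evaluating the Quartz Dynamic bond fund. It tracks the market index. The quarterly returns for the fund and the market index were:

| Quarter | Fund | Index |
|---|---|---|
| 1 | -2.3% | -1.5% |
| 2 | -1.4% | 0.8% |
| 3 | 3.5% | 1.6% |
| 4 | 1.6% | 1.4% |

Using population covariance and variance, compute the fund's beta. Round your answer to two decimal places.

r̄p = 0.3500%,  r̄m = 0.5750%
Cov = Σ(rp − r̄p)(rm − r̄m) / 4 = 2.3413
Var(rm) = Σ(rm − r̄m)² / 4 = 1.5219
β = Cov / Var = 2.3413 / 1.5219 = 1.5384

1.54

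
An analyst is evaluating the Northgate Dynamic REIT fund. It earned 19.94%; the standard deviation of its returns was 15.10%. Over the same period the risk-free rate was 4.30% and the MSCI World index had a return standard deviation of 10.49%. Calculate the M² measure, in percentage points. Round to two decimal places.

15.17

Sharpe = (Rp − Rf) / σp = (19.94% − 4.30%) / 15.10% = 1.0358
M² = Rf + Sharpe × σm = 4.30% + 1.0358 × 10.49% = 15.1655%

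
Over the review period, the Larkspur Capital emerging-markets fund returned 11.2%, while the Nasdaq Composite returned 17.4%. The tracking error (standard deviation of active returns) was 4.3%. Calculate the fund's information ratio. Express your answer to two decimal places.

IR = (Rp − Rb) / TE = (11.2% − 17.4%) / 4.3% = -6.20% / 4.3% = -1.4419

-1.44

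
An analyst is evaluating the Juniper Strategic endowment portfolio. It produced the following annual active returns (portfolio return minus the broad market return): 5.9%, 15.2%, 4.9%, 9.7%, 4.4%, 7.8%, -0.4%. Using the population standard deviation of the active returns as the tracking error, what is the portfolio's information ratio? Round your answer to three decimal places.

μ = (5.9 + 15.2 + 4.9 + 9.7 + 4.4 + 7.8 − 0.4) / 7 = 6.7857%
Σ(r − μ)² = 141.9886; population σ = √(141.9886/7) = 4.5038%
IR = μ / tracking error = 6.7857 / 4.5038 = 1.5067

1.507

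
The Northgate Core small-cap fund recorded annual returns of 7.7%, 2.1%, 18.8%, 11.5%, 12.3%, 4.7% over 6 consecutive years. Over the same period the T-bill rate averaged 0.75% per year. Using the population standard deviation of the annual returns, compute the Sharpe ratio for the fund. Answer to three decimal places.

Mean return μ = 57.10 / 6 = 9.5167%
Σ(r − μ)² = (7.7 − 9.5167)² + (2.1 − 9.5167)² + (18.8 − 9.5167)² + … = 179.3683
population σ = √(179.3683 / 6) = √29.8947 = 5.4676%
Sharpe = (μ − rf) / σ = (9.5167 − 0.75) / 5.4676 = 8.7667 / 5.4676 = 1.6034

1.603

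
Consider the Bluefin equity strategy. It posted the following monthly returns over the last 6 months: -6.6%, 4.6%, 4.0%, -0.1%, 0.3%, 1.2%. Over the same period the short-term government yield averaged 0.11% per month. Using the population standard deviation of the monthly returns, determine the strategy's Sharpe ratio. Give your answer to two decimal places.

r̄ = (-6.6 + 4.6 + 4 − 0.1 + 0.3 + 1.2) / 6 = 0.5667%
Σ(r − r̄)² = (-6.6 − 0.5667)² + (4.6 − 0.5667)² + … = 80.3333
σ = √[80.3333 / 6] = 3.6591%
Sharpe = (r̄ − rf) / σ = (0.5667 − 0.11) / 3.6591 = 0.4567 / 3.6591 = 0.1248

0.12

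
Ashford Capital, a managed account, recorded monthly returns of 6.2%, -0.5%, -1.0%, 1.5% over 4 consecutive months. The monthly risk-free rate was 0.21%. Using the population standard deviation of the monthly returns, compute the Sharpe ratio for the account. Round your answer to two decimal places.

μ = (6.2 − 0.5 − 1 + 1.5) / 4 = 1.5500%
Σ(r − μ)² = (6.2 − 1.5500)² + (-0.5 − 1.5500)² + … = 32.3300
population σ = √(32.3300 / 4) = √8.0825 = 2.8430%
Sharpe = (μ − rf) / σ = (1.5500 − 0.21) / 2.8430 = 1.3400 / 2.8430 = 0.4713

0.47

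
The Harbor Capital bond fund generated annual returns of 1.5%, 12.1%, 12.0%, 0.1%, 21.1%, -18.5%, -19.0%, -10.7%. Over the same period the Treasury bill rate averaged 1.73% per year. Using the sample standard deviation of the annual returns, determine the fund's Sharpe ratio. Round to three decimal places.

μ = (1.5 + 12.1 + 12 + 0.1 + 21.1 − 18.5 − 19 − 10.7) / 8 = -1.40 / 8 = -0.1750%
Sample σ = √[Σ(r − μ)² / 7] = √[1555.3750 / 7] = √222.1964 = 14.9063%
Sharpe = (μ − rf) / σ = (-0.1750 − 1.73) / 14.9063 = -1.9050 / 14.9063 = -0.1278

-0.128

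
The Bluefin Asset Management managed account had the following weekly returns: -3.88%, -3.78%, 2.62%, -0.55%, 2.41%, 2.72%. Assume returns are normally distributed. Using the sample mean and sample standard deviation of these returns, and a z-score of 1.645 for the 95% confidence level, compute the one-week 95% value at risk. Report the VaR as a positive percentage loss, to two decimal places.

Mean return r̄ = -0.460 / 6 = -0.0767%
Σ(r − r̄)² = (-3.88 − (-0.0767))² + (-3.78 − (-0.0767))² + … = 49.6809
σ = √[49.6809 / 5] = 3.1522%
VaR = −(r̄ − z·σ) = −(-0.0767 − 1.645 × 3.1522) = −(-5.2621) = 5.2621%

5.26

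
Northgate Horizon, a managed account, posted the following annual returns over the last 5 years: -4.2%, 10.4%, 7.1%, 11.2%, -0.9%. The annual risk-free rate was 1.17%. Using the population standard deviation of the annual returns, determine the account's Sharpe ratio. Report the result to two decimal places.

0.57

r̄ = (-4.2 + 10.4 + 7.1 + 11.2 − 0.9) / 5 = 4.7200%
Population std dev = √[191.0680 / 5] = 6.1817%
Sharpe = (r̄ − rf) / σ = (4.7200 − 1.17) / 6.1817 = 3.5500 / 6.1817 = 0.5743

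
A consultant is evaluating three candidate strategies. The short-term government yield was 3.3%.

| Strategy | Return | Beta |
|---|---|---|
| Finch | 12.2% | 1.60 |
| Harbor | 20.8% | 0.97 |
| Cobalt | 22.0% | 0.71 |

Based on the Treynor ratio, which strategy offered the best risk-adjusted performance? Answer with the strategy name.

Cobalt

Finch: Treynor = (12.2% − 3.3%) / 1.60 = 5.563
Harbor: Treynor = (20.8% − 3.3%) / 0.97 = 18.041
Cobalt: Treynor = (22.0% − 3.3%) / 0.71 = 26.338
Highest: Cobalt (26.338).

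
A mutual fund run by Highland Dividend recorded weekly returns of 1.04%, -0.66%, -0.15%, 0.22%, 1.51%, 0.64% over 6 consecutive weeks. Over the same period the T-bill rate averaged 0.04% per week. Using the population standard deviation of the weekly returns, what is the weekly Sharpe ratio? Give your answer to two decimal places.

r̄ = (1.04 − 0.66 − 0.15 + 0.22 + 1.51 + 0.64) / 6 = 0.4333%
Population std dev = √[3.1511 / 6] = 0.7247%
Sharpe = (r̄ − rf) / σ = (0.4333 − 0.04) / 0.7247 = 0.3933 / 0.7247 = 0.5427

0.54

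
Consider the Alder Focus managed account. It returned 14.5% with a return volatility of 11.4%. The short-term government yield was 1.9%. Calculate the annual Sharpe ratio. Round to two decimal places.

Sharpe = (Rp − Rf) / σp = (14.5% − 1.9%) / 11.4% = 12.60% / 11.4% = 1.1053

1.11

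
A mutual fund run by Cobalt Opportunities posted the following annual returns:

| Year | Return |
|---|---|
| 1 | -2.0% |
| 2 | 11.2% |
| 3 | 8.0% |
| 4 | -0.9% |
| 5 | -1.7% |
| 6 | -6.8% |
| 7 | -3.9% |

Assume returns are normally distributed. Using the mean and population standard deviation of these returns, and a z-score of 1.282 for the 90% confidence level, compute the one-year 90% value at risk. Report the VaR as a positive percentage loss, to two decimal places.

7.20

μ = (-2 + 11.2 + 8 − 0.9 − 1.7 − 6.8 − 3.9) / 7 = 3.90 / 7 = 0.5571%
Σ(r − μ)² = 256.4171; population σ = √(256.4171/7) = 6.0524%
VaR = −(μ − z·σ) = −(0.5571 − 1.282 × 6.0524) = −(-7.2021) = 7.2021%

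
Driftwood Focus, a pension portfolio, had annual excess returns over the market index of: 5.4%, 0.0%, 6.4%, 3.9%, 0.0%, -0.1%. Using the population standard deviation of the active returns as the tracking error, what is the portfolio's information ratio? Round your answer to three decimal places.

0.952

r̄ = (5.4 + 0 + 6.4 + 3.9 + 0 − 0.1) / 6 = 15.60 / 6 = 2.6000%
Σ(r − r̄)² = 44.7800; population σ = √(44.7800/6) = 2.7319%
IR = r̄ / tracking error = 2.6000 / 2.7319 = 0.9517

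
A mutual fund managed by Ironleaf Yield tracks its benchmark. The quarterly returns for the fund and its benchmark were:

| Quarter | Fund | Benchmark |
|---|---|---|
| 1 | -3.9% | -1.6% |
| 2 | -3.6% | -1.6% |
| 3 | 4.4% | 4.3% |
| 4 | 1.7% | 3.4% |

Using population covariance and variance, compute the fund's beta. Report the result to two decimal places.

1.27

r̄p = -0.3500%,  r̄m = 1.1250%
Cov = Σ(rp − r̄p)(rm − r̄m) / 4 = 9.5688
Var(rm) = Σ(rm − r̄m)² / 4 = 7.5269
β = Cov / Var = 9.5688 / 7.5269 = 1.2713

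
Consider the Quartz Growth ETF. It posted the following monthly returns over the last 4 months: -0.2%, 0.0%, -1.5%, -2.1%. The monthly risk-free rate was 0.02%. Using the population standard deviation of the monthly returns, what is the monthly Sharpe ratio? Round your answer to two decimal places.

r̄ = (-0.2 + 0 − 1.5 − 2.1) / 4 = -3.80 / 4 = -0.9500%
Σ(r − r̄)² = 3.0900; population σ = √(3.0900/4) = 0.8789%
Sharpe = (r̄ − rf) / σ = (-0.9500 − 0.02) / 0.8789 = -0.9700 / 0.8789 = -1.1037

-1.10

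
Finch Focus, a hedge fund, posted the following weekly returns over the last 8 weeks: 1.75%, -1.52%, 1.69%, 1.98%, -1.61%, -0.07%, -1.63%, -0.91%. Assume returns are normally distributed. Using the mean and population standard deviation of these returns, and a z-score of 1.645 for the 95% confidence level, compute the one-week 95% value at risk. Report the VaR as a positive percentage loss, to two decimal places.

2.52

r̄ = (1.75 − 1.52 + 1.69 + 1.98 − 1.61 − 0.07 − 1.63 − 0.91) / 8 = -0.320 / 8 = -0.0400%
Population σ = √[Σ(r − r̄)² / 8] = √[18.2186 / 8] = √2.2773 = 1.5091%
VaR = −(r̄ − z·σ) = −(-0.0400 − 1.645 × 1.5091) = −(-2.5225) = 2.5225%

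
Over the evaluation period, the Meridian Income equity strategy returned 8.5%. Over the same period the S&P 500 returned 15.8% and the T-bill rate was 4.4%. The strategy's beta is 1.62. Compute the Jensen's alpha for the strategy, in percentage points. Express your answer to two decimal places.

-14.37

CAPM expected return = Rf + β(Rm − Rf) = 4.4% + 1.62 × (15.8% − 4.4%) = 4.4 + 1.62 × 11.40 = 22.8680%
Jensen's α = Rp − E[R] = 8.5% − 22.8680% = -14.3680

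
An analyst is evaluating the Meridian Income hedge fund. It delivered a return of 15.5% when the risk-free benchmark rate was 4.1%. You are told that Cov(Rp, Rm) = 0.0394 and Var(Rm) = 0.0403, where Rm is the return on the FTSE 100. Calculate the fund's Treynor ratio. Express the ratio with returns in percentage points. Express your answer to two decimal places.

β = Cov / Var = 0.0394 / 0.0403 = 0.9777
Treynor = (Rp − Rf) / β = (15.5% − 4.1%) / 0.9777 = 11.40 / 0.9777 = 11.6600

11.66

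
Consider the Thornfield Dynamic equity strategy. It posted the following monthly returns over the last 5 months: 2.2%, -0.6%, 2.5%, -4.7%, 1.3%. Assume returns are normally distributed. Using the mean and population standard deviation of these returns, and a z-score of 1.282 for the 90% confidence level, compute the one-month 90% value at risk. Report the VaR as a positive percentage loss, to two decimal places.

3.26

r̄ = (2.2 − 0.6 + 2.5 − 4.7 + 1.3) / 5 = 0.70 / 5 = 0.1400%
Population std dev = √[35.1320 / 5] = 2.6507%
VaR = −(r̄ − z·σ) = −(0.1400 − 1.282 × 2.6507) = −(-3.2582) = 3.2582%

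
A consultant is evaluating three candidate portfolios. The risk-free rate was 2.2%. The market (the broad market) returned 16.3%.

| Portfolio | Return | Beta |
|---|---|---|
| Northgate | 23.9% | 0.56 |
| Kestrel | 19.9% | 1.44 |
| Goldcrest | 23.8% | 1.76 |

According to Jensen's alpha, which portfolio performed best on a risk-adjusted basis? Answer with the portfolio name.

Northgate

Northgate: α = 23.9% − [2.2% + 0.56 × (16.3% − 2.2%)] = 13.804
Kestrel: α = 19.9% − [2.2% + 1.44 × (16.3% − 2.2%)] = -2.604
Goldcrest: α = 23.8% − [2.2% + 1.76 × (16.3% − 2.2%)] = -3.216
Highest: Northgate (13.804).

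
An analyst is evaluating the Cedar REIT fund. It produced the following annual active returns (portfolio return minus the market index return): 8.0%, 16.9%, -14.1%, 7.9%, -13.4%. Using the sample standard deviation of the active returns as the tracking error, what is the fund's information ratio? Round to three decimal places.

0.076

r̄ = (8 + 16.9 − 14.1 + 7.9 − 13.4) / 5 = 5.30 / 5 = 1.0600%
Σ(r − r̄)² = (8 − 1.0600)² + (16.9 − 1.0600)² + (-14.1 − 1.0600)² + … = 784.7720
sample σ = √(784.7720 / 4) = √196.1930 = 14.0069%
IR = r̄ / tracking error = 1.0600 / 14.0069 = 0.0757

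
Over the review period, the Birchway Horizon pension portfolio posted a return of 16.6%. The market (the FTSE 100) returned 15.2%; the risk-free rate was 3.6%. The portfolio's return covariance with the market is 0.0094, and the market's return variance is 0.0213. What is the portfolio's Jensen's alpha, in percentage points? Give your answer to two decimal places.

β = Cov / Var = 0.0094 / 0.0213 = 0.4413
E[R] = Rf + β(Rm − Rf) = 3.6% + 0.4413 × (15.2% − 3.6%) = 8.7191%
α = Rp − E[R] = 16.6% − 8.7191% = 7.8809

7.88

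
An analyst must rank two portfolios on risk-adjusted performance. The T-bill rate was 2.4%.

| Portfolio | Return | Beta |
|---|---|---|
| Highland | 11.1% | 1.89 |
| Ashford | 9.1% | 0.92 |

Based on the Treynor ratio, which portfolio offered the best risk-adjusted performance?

Ashford

Highland: Treynor = (11.1% − 2.4%) / 1.89 = 4.603
Ashford: Treynor = (9.1% − 2.4%) / 0.92 = 7.283
Highest: Ashford (7.283).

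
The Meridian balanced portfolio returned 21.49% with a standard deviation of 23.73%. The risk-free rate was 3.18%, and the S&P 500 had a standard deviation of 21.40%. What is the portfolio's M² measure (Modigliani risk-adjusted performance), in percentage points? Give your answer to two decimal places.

19.69

Sharpe = (Rp − Rf) / σp = (21.49% − 3.18%) / 23.73% = 0.7716
M² = Rf + Sharpe × σm = 3.18% + 0.7716 × 21.40% = 19.6922%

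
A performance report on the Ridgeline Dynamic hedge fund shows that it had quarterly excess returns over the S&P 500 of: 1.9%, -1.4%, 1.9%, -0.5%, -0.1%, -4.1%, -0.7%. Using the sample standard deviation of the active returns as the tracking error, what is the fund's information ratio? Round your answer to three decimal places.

-0.208

μ = (1.9 − 1.4 + 1.9 − 0.5 − 0.1 − 4.1 − 0.7) / 7 = -3.00 / 7 = -0.4286%
Σ(r − μ)² = (1.9 − (-0.4286))² + (-1.4 − (-0.4286))² + (1.9 − (-0.4286))² + … = 25.4543
sample σ = √(25.4543 / 6) = √4.2424 = 2.0597%
IR = μ / tracking error = -0.4286 / 2.0597 = -0.2081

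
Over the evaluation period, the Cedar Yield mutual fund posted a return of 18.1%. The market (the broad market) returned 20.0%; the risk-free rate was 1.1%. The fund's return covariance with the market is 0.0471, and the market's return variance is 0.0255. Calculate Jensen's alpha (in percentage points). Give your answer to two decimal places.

-17.91

β = Cov / Var = 0.0471 / 0.0255 = 1.8471
E[R] = Rf + β(Rm − Rf) = 1.1% + 1.8471 × (20.0% − 1.1%) = 36.0102%
α = Rp − E[R] = 18.1% − 36.0102% = -17.9102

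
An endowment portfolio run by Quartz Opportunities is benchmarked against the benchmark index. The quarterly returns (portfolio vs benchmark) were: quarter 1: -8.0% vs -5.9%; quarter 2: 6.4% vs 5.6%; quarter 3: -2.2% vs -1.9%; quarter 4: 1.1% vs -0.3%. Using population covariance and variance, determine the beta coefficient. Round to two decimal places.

1.25

r̄p = -0.6750%,  r̄m = -0.6250%
Cov = Σ(rp − r̄p)(rm − r̄m) / 4 = 21.3006
Var(rm) = Σ(rm − r̄m)² / 4 = 17.0769
β = Cov / Var = 21.3006 / 17.0769 = 1.2473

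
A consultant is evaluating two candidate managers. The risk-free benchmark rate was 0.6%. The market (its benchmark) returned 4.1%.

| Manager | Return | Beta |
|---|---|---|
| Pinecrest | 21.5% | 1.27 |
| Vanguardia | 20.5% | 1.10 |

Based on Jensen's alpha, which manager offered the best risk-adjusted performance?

Pinecrest

Pinecrest: α = 21.5% − [0.6% + 1.27 × (4.1% − 0.6%)] = 16.455
Vanguardia: α = 20.5% − [0.6% + 1.10 × (4.1% − 0.6%)] = 16.050
Highest: Pinecrest (16.455).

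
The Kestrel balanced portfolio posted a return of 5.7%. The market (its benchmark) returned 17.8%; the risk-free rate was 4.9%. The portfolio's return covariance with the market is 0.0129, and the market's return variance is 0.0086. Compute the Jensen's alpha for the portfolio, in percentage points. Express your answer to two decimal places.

β = Cov / Var = 0.0129 / 0.0086 = 1.5000
E[R] = Rf + β(Rm − Rf) = 4.9% + 1.5000 × (17.8% − 4.9%) = 24.2500%
α = Rp − E[R] = 5.7% − 24.2500% = -18.5500

-18.55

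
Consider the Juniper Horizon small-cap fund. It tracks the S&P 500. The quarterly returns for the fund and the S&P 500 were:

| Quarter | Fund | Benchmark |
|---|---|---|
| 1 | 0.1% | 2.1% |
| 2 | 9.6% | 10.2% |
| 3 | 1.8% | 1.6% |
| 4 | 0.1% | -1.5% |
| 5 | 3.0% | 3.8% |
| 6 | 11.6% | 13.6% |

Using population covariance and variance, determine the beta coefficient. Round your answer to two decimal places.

r̄p = 4.3667%,  r̄m = 4.9667%
Cov = Σ(rp − r̄p)(rm − r̄m) / 6 = 23.3156
Var(rm) = Σ(rm − r̄m)² / 6 = 27.4422
β = Cov / Var = 23.3156 / 27.4422 = 0.8496

0.85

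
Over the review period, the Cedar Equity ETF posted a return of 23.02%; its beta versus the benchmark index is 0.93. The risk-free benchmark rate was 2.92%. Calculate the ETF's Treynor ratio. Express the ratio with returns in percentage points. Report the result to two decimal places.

Treynor = (Rp − Rf) / β = (23.02% − 2.92%) / 0.93 = 20.10 / 0.93 = 21.6129

21.61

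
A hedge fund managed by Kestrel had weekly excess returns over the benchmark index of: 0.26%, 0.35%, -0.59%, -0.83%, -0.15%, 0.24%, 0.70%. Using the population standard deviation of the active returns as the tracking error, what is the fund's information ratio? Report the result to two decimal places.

r̄ = (0.26 + 0.35 − 0.59 − 0.83 − 0.15 + 0.24 + 0.7) / 7 = -0.0029%
Population σ = √[Σ(r − r̄)² / 7] = √[1.7971 / 7] = √0.2567 = 0.5067%
IR = r̄ / tracking error = -0.0029 / 0.5067 = -0.0057

-0.01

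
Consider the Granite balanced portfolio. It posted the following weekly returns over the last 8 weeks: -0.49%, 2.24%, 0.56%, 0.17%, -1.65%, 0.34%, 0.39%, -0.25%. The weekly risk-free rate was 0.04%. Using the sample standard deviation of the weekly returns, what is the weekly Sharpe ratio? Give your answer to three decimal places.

Mean return r̄ = 1.310 / 8 = 0.1638%
Sample std dev = √[8.4384 / 7] = 1.0979%
Sharpe = (r̄ − rf) / σ = (0.1638 − 0.04) / 1.0979 = 0.1238 / 1.0979 = 0.1128

0.113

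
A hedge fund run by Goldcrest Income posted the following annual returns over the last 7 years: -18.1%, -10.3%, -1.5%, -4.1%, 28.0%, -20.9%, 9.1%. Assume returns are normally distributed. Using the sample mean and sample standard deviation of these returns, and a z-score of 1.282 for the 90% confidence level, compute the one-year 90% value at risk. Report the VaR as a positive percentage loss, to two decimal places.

Mean return r̄ = -17.80 / 7 = -2.5429%
Σ(r − r̄)² = (-18.1 − (-2.5429))² + (-10.3 − (-2.5429))² + … = 1711.1171
sample σ = √(1711.1171 / 6) = √285.1862 = 16.8875%
VaR = −(r̄ − z·σ) = −(-2.5429 − 1.282 × 16.8875) = −(-24.1927) = 24.1927%

24.19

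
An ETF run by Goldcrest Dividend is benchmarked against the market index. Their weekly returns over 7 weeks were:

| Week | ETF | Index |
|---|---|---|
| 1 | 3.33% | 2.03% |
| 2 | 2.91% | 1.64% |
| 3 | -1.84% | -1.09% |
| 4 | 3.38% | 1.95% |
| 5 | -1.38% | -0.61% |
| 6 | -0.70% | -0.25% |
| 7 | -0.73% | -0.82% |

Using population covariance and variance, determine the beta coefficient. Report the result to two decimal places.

r̄p = 0.7100%,  r̄m = 0.4071%
Cov = Σ(rp − r̄p)(rm − r̄m) / 7 = 2.8173
Var(rm) = Σ(rm − r̄m)² / 7 = 1.6782
β = Cov / Var = 2.8173 / 1.6782 = 1.6788

1.68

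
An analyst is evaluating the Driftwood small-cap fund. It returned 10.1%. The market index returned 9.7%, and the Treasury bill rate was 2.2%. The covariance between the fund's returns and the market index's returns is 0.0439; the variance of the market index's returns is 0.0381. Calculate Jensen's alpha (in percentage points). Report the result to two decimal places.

β = Cov / Var = 0.0439 / 0.0381 = 1.1522
E[R] = Rf + β(Rm − Rf) = 2.2% + 1.1522 × (9.7% − 2.2%) = 10.8415%
α = Rp − E[R] = 10.1% − 10.8415% = -0.7415

-0.74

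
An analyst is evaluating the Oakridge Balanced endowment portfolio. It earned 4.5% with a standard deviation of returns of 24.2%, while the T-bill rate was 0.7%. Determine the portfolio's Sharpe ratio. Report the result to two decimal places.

Sharpe = (Rp − Rf) / σp = (4.5% − 0.7%) / 24.2% = 3.80% / 24.2% = 0.1570

0.16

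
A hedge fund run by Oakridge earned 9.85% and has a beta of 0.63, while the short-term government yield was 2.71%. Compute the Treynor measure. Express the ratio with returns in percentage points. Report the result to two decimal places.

11.33

Treynor = (Rp − Rf) / β = (9.85% − 2.71%) / 0.63 = 7.14 / 0.63 = 11.3333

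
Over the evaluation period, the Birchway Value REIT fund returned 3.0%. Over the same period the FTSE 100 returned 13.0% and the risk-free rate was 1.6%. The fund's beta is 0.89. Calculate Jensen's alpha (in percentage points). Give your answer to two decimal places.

CAPM expected return = Rf + β(Rm − Rf) = 1.6% + 0.89 × (13.0% − 1.6%) = 1.6 + 0.89 × 11.40 = 11.7460%
Jensen's α = Rp − E[R] = 3.0% − 11.7460% = -8.7460

-8.75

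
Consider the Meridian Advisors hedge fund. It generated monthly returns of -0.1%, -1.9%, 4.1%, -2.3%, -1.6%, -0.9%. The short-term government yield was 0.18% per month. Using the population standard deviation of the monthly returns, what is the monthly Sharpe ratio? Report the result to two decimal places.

r̄ = (-0.1 − 1.9 + 4.1 − 2.3 − 1.6 − 0.9) / 6 = -2.70 / 6 = -0.4500%
Σ(r − r̄)² = 27.8750; population σ = √(27.8750/6) = 2.1554%
Sharpe = (r̄ − rf) / σ = (-0.4500 − 0.18) / 2.1554 = -0.6300 / 2.1554 = -0.2923

-0.29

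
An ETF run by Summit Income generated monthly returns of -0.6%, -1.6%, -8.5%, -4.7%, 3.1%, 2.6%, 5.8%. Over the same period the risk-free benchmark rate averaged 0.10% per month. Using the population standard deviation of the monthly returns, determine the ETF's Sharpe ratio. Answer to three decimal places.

-0.144

μ = (-0.6 − 1.6 − 8.5 − 4.7 + 3.1 + 2.6 + 5.8) / 7 = -0.5571%
Σ(r − μ)² = (-0.6 − (-0.5571))² + (-1.6 − (-0.5571))² + (-8.5 − (-0.5571))² + … = 145.0971
population σ = √(145.0971 / 7) = √20.7282 = 4.5528%
Sharpe = (μ − rf) / σ = (-0.5571 − 0.1) / 4.5528 = -0.6571 / 4.5528 = -0.1443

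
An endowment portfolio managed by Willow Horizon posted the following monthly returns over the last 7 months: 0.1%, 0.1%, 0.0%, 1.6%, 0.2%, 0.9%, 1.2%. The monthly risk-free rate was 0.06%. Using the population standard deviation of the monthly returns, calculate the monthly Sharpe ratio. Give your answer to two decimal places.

0.89

r̄ = (0.1 + 0.1 + 0 + 1.6 + 0.2 + 0.9 + 1.2) / 7 = 0.5857%
Population σ = √[Σ(r − r̄)² / 7] = √[2.4686 / 7] = √0.3527 = 0.5939%
Sharpe = (r̄ − rf) / σ = (0.5857 − 0.06) / 0.5939 = 0.5257 / 0.5939 = 0.8852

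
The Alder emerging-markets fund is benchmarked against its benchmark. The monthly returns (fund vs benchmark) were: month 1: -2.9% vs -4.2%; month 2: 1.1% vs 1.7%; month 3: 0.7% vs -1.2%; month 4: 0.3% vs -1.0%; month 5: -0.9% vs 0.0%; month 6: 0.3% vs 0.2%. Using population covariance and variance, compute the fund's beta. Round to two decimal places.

r̄p = -0.2333%,  r̄m = -0.7500%
Cov = Σ(rp − r̄p)(rm − r̄m) / 6 = 1.9867
Var(rm) = Σ(rm − r̄m)² / 6 = 3.2725
β = Cov / Var = 1.9867 / 3.2725 = 0.6071

0.61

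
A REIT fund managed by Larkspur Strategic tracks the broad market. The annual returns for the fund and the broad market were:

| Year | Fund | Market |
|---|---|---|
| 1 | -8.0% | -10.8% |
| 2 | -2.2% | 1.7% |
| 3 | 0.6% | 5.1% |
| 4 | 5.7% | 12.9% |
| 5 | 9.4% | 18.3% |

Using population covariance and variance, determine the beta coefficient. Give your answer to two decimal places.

r̄p = 1.1000%,  r̄m = 5.4400%
Cov = Σ(rp − r̄p)(rm − r̄m) / 5 = 60.2700
Var(rm) = Σ(rm − r̄m)² / 5 = 99.7744
β = Cov / Var = 60.2700 / 99.7744 = 0.6041

0.60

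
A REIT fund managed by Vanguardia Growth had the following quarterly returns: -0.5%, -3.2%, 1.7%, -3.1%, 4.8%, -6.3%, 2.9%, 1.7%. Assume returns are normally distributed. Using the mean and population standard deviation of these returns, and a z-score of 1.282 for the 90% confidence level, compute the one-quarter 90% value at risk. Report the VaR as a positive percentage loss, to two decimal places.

4.70

r̄ = (-0.5 − 3.2 + 1.7 − 3.1 + 4.8 − 6.3 + 2.9 + 1.7) / 8 = -2.00 / 8 = -0.2500%
Σ(r − r̄)² = (-0.5 − (-0.2500))² + (-3.2 − (-0.2500))² + … = 96.5200
σ = √[96.5200 / 8] = 3.4735%
VaR = −(r̄ − z·σ) = −(-0.2500 − 1.282 × 3.4735) = −(-4.7030) = 4.7030%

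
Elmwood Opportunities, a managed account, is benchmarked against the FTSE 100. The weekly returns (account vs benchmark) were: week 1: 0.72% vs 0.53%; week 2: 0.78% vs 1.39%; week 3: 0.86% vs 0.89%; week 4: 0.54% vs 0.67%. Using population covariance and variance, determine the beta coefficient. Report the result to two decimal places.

r̄p = 0.7250%,  r̄m = 0.8700%
Cov = Σ(rp − r̄p)(rm − r̄m) / 4 = 0.0175
Var(rm) = Σ(rm − r̄m)² / 4 = 0.1066
β = Cov / Var = 0.0175 / 0.1066 = 0.1642

0.16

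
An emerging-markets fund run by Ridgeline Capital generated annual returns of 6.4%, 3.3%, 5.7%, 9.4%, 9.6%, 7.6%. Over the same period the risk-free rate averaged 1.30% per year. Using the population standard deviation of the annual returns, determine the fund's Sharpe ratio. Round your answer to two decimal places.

2.61

Mean return r̄ = 42.00 / 6 = 7.0000%
Σ(r − r̄)² = (6.4 − 7.0000)² + (3.3 − 7.0000)² + … = 28.6200
population σ = √(28.6200 / 6) = √4.7700 = 2.1840%
Sharpe = (r̄ − rf) / σ = (7.0000 − 1.3) / 2.1840 = 5.7000 / 2.1840 = 2.6099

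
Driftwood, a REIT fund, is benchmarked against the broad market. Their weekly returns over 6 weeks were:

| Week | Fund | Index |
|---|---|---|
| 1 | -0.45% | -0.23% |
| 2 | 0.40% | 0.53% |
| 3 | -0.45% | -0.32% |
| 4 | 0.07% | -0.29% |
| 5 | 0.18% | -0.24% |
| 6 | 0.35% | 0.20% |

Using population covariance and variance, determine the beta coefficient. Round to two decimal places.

0.79

r̄p = 0.0167%,  r̄m = -0.0583%
Cov = Σ(rp − r̄p)(rm − r̄m) / 6 = 0.0786
Var(rm) = Σ(rm − r̄m)² / 6 = 0.0996
β = Cov / Var = 0.0786 / 0.0996 = 0.7892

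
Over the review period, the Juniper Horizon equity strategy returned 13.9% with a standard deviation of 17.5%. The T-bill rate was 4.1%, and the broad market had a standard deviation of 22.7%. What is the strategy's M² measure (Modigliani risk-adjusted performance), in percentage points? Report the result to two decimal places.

16.81

Sharpe = (Rp − Rf) / σp = (13.9% − 4.1%) / 17.5% = 0.5600
M² = Rf + Sharpe × σm = 4.1% + 0.5600 × 22.7% = 16.8120%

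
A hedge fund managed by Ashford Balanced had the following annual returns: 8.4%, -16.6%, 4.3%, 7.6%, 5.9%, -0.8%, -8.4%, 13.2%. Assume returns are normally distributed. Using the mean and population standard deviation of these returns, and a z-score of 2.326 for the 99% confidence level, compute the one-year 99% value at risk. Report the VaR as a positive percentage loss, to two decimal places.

19.74

r̄ = (8.4 − 16.6 + 4.3 + 7.6 + 5.9 − 0.8 − 8.4 + 13.2) / 8 = 13.60 / 8 = 1.7000%
Σ(r − r̄)² = (8.4 − 1.7000)² + (-16.6 − 1.7000)² + (4.3 − 1.7000)² + … = 679.5000
population σ = √(679.5000 / 8) = √84.9375 = 9.2162%
VaR = −(r̄ − z·σ) = −(1.7000 − 2.326 × 9.2162) = −(-19.7369) = 19.7369%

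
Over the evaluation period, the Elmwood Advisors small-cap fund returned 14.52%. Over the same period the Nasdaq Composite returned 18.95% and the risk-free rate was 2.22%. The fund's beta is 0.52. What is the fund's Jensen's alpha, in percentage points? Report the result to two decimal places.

CAPM expected return = Rf + β(Rm − Rf) = 2.22% + 0.52 × (18.95% − 2.22%) = 2.22 + 0.52 × 16.73 = 10.9196%
Jensen's α = Rp − E[R] = 14.52% − 10.9196% = 3.6004

3.60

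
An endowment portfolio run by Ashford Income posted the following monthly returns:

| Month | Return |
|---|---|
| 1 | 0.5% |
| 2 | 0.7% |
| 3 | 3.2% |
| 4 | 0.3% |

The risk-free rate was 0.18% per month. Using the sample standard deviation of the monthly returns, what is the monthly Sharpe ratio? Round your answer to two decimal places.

r̄ = (0.5 + 0.7 + 3.2 + 0.3) / 4 = 1.1750%
Σ(r − r̄)² = 5.5475; sample σ = √(5.5475/3) = 1.3598%
Sharpe = (r̄ − rf) / σ = (1.1750 − 0.18) / 1.3598 = 0.9950 / 1.3598 = 0.7317

0.73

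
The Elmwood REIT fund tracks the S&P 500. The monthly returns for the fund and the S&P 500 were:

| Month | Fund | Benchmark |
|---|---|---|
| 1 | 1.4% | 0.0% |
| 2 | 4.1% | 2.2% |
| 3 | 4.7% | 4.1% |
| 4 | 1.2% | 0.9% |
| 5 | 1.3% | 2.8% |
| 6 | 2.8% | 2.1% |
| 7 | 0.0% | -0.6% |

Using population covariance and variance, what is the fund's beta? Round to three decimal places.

r̄p = 2.2143%,  r̄m = 1.6429%
Cov = Σ(rp − r̄p)(rm − r̄m) / 7 = 1.9180
Var(rm) = Σ(rm − r̄m)² / 7 = 2.3110
β = Cov / Var = 1.9180 / 2.3110 = 0.8299

0.830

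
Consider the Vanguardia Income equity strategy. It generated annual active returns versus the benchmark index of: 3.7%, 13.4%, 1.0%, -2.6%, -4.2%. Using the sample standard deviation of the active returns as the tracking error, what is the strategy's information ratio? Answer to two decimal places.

μ = (3.7 + 13.4 + 1 − 2.6 − 4.2) / 5 = 11.30 / 5 = 2.2600%
Sample σ = √[Σ(r − μ)² / 4] = √[193.1120 / 4] = √48.2780 = 6.9482%
IR = μ / tracking error = 2.2600 / 6.9482 = 0.3253

0.33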